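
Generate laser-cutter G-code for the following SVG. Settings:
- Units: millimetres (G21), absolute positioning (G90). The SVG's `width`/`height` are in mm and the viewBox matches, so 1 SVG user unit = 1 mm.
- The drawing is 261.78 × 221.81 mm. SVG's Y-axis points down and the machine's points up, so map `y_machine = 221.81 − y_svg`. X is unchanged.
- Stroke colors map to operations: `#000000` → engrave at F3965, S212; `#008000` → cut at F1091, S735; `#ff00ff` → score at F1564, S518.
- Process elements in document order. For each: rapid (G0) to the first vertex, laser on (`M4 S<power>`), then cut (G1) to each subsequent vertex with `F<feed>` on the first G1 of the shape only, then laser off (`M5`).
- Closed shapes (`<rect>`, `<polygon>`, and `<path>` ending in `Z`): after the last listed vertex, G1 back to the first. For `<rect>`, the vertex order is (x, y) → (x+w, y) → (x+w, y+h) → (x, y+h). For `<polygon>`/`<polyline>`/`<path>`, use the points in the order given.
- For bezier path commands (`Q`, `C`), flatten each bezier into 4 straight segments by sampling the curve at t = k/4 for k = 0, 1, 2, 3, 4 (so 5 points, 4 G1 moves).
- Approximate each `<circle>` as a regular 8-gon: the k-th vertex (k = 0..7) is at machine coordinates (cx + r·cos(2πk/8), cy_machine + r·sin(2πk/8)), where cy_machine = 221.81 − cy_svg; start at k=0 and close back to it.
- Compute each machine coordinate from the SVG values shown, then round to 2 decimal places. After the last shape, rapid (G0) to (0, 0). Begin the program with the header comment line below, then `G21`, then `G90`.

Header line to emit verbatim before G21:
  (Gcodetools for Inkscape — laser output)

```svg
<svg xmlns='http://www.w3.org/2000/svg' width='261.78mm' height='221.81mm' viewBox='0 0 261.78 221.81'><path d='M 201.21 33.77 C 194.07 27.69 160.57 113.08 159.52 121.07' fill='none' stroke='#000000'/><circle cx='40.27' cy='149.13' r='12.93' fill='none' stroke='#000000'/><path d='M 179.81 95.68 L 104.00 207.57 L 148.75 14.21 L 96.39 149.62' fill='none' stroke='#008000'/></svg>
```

1 u = 1 mm; y_m = 221.81 − y.

[1] `<path>` cubic bezier, #000000→engrave S212 F3965: (201.21,188.04) → (191.83,178.09) → (178.08,149.67) → (165.47,118.61) → (159.52,100.74)

[2] `<circle>` circle, #000000→engrave S212 F3965: (53.20,72.68) → (49.41,81.82) → (40.27,85.61) → (31.13,81.82) → (27.34,72.68) → (31.13,63.54) → (40.27,59.75) → (49.41,63.54) → (53.20,72.68) (closed)

[3] `<path>` open polyline, #008000→cut S735 F1091: (179.81,126.13) → (104.00,14.24) → (148.75,207.60) → (96.39,72.19)

(Gcodetools for Inkscape — laser output)
G21
G90
G0 X201.21 Y188.04
M4 S212
G1 X191.83 Y178.09 F3965
G1 X178.08 Y149.67
G1 X165.47 Y118.61
G1 X159.52 Y100.74
M5
G0 X53.20 Y72.68
M4 S212
G1 X49.41 Y81.82 F3965
G1 X40.27 Y85.61
G1 X31.13 Y81.82
G1 X27.34 Y72.68
G1 X31.13 Y63.54
G1 X40.27 Y59.75
G1 X49.41 Y63.54
G1 X53.20 Y72.68
M5
G0 X179.81 Y126.13
M4 S735
G1 X104.00 Y14.24 F1091
G1 X148.75 Y207.60
G1 X96.39 Y72.19
M5
G0 X0.00 Y0.00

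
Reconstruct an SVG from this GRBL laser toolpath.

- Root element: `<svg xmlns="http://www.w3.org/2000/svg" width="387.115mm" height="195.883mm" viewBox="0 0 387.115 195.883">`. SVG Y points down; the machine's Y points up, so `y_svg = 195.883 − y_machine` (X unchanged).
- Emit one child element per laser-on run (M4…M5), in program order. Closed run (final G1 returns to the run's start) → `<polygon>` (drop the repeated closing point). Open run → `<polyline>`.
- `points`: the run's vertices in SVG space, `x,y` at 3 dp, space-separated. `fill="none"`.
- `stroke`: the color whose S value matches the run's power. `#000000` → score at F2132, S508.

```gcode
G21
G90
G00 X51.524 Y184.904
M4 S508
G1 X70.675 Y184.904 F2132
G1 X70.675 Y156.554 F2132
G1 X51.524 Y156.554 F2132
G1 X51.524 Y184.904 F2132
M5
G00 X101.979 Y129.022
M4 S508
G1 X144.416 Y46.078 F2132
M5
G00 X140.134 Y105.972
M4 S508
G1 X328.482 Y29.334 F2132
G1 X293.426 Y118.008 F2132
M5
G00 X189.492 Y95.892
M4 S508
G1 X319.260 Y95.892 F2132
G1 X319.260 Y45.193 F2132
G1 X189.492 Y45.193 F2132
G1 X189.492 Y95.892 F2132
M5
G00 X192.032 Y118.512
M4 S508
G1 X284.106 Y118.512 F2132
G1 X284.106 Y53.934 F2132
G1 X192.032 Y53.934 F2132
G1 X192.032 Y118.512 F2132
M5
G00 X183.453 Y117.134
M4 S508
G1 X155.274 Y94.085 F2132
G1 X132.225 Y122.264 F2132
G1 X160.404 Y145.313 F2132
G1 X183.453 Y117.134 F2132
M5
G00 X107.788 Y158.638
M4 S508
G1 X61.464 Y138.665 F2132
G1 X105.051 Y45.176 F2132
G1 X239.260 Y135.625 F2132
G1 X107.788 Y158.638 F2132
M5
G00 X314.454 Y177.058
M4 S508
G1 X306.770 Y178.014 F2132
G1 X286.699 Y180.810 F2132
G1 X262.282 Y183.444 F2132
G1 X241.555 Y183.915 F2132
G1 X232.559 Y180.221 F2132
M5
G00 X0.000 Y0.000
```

<svg xmlns="http://www.w3.org/2000/svg" width="387.115mm" height="195.883mm" viewBox="0 0 387.115 195.883">
  <polygon points="51.524,10.979 70.675,10.979 70.675,39.329 51.524,39.329" fill="none" stroke="#000000"/>
  <polyline points="101.979,66.861 144.416,149.805" fill="none" stroke="#000000"/>
  <polyline points="140.134,89.911 328.482,166.549 293.426,77.875" fill="none" stroke="#000000"/>
  <polygon points="189.492,99.991 319.260,99.991 319.260,150.690 189.492,150.690" fill="none" stroke="#000000"/>
  <polygon points="192.032,77.371 284.106,77.371 284.106,141.949 192.032,141.949" fill="none" stroke="#000000"/>
  <polygon points="183.453,78.749 155.274,101.798 132.225,73.619 160.404,50.570" fill="none" stroke="#000000"/>
  <polygon points="107.788,37.245 61.464,57.218 105.051,150.707 239.260,60.258" fill="none" stroke="#000000"/>
  <polyline points="314.454,18.825 306.770,17.869 286.699,15.073 262.282,12.439 241.555,11.968 232.559,15.662" fill="none" stroke="#000000"/>
</svg>

Machine Y-up, SVG Y-down with viewBox height 195.883, so y_svg = 195.883 − y_machine; X carries over. Every run uses S508, so all elements get stroke `#000000` (score).

Run 1: The run returns to its start, so emit a `<polygon>` with points (Y-flipped): 51.524,10.979 70.675,10.979 70.675,39.329 51.524,39.329.

Run 2: The run is open, so emit a `<polyline>` with points (Y-flipped): 101.979,66.861 144.416,149.805.

Run 3: The run is open, so emit a `<polyline>` with points (Y-flipped): 140.134,89.911 328.482,166.549 293.426,77.875.

Run 4: The run returns to its start, so emit a `<polygon>` with points (Y-flipped): 189.492,99.991 319.260,99.991 319.260,150.690 189.492,150.690.

Run 5: The run returns to its start, so emit a `<polygon>` with points (Y-flipped): 192.032,77.371 284.106,77.371 284.106,141.949 192.032,141.949.

Run 6: The run returns to its start, so emit a `<polygon>` with points (Y-flipped): 183.453,78.749 155.274,101.798 132.225,73.619 160.404,50.570.

Run 7: The run returns to its start, so emit a `<polygon>` with points (Y-flipped): 107.788,37.245 61.464,57.218 105.051,150.707 239.260,60.258.

Run 8: The run is open, so emit a `<polyline>` with points (Y-flipped): 314.454,18.825 306.770,17.869 286.699,15.073 262.282,12.439 241.555,11.968 232.559,15.662.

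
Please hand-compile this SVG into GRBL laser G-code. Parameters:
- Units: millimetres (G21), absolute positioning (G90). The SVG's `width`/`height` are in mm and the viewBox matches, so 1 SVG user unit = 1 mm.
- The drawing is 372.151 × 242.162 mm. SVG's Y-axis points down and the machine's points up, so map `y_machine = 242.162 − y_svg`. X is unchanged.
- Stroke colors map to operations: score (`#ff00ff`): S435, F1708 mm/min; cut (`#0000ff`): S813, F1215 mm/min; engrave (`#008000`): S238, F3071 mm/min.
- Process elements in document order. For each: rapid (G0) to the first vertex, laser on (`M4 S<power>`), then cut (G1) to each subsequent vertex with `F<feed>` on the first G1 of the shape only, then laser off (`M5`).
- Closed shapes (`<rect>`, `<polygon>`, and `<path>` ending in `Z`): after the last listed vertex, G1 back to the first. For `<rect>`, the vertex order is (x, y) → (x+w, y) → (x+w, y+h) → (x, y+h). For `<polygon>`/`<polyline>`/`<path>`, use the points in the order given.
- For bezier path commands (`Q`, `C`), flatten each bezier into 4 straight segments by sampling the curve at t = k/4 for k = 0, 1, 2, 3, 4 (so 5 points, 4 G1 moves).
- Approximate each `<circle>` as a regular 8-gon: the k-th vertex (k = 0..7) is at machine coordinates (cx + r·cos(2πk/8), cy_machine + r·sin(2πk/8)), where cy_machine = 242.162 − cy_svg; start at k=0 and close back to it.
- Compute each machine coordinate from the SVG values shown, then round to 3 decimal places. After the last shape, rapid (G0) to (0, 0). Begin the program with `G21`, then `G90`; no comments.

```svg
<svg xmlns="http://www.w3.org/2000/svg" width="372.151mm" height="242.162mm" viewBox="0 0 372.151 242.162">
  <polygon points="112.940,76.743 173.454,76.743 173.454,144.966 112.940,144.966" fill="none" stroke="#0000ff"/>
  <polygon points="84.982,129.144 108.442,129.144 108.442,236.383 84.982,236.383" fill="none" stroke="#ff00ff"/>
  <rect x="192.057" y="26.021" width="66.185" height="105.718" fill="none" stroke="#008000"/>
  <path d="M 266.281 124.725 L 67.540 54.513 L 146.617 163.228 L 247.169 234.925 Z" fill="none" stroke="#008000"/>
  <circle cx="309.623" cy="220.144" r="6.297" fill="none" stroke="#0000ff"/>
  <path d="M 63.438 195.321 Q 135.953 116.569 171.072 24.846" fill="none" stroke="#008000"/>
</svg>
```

viewBox `0 0 372.151 242.162` with mm width/height → 1 unit = 1 mm. Flip: y_m = 242.162 − y_svg.

**Shape 1** — `<polygon>` rectangle, stroke `#0000ff` → cut (S813, F1215). Machine vertices: (112.940,165.419) → (173.454,165.419) → (173.454,97.196) → (112.940,97.196) → (112.940,165.419). Closed: final G1 returns to the first vertex.

**Shape 2** — `<polygon>` rectangle, stroke `#ff00ff` → score (S435, F1708). Machine vertices: (84.982,113.018) → (108.442,113.018) → (108.442,5.779) → (84.982,5.779) → (84.982,113.018). Closed: final G1 returns to the first vertex.

**Shape 3** — `<rect>` rectangle, stroke `#008000` → engrave (S238, F3071). Machine vertices: (192.057,216.141) → (258.242,216.141) → (258.242,110.423) → (192.057,110.423) → (192.057,216.141). Closed: final G1 returns to the first vertex.

**Shape 4** — `<path>` closed polygon, stroke `#008000` → engrave (S238, F3071). Machine vertices: (266.281,117.437) → (67.540,187.649) → (146.617,78.934) → (247.169,7.237) → (266.281,117.437). Closed: final G1 returns to the first vertex.

**Shape 5** — `<circle>` circle, stroke `#0000ff` → cut (S813, F1215). Machine vertices: (315.920,22.018) → (314.076,26.471) → (309.623,28.315) → (305.170,26.471) → (303.326,22.018) → (305.170,17.565) → (309.623,15.721) → (314.076,17.565) → (315.920,22.018). Closed: final G1 returns to the first vertex.

**Shape 6** — `<path>` quadratic bezier, stroke `#008000` → engrave (S238, F3071). Control points (SVG): P0=(63.438,195.321), P1=(135.953,116.569), P2=(171.072,24.846); sampled at t=k/4. Machine vertices: (63.438,46.841) → (97.358,87.028) → (126.604,128.836) → (151.175,172.265) → (171.072,217.316). Open path.

G21
G90
G0 X112.940 Y165.419
M4 S813
G1 X173.454 Y165.419 F1215
G1 X173.454 Y97.196
G1 X112.940 Y97.196
G1 X112.940 Y165.419
M5
G0 X84.982 Y113.018
M4 S435
G1 X108.442 Y113.018 F1708
G1 X108.442 Y5.779
G1 X84.982 Y5.779
G1 X84.982 Y113.018
M5
G0 X192.057 Y216.141
M4 S238
G1 X258.242 Y216.141 F3071
G1 X258.242 Y110.423
G1 X192.057 Y110.423
G1 X192.057 Y216.141
M5
G0 X266.281 Y117.437
M4 S238
G1 X67.540 Y187.649 F3071
G1 X146.617 Y78.934
G1 X247.169 Y7.237
G1 X266.281 Y117.437
M5
G0 X315.920 Y22.018
M4 S813
G1 X314.076 Y26.471 F1215
G1 X309.623 Y28.315
G1 X305.170 Y26.471
G1 X303.326 Y22.018
G1 X305.170 Y17.565
G1 X309.623 Y15.721
G1 X314.076 Y17.565
G1 X315.920 Y22.018
M5
G0 X63.438 Y46.841
M4 S238
G1 X97.358 Y87.028 F3071
G1 X126.604 Y128.836
G1 X151.175 Y172.265
G1 X171.072 Y217.316
M5
G0 X0.000 Y0.000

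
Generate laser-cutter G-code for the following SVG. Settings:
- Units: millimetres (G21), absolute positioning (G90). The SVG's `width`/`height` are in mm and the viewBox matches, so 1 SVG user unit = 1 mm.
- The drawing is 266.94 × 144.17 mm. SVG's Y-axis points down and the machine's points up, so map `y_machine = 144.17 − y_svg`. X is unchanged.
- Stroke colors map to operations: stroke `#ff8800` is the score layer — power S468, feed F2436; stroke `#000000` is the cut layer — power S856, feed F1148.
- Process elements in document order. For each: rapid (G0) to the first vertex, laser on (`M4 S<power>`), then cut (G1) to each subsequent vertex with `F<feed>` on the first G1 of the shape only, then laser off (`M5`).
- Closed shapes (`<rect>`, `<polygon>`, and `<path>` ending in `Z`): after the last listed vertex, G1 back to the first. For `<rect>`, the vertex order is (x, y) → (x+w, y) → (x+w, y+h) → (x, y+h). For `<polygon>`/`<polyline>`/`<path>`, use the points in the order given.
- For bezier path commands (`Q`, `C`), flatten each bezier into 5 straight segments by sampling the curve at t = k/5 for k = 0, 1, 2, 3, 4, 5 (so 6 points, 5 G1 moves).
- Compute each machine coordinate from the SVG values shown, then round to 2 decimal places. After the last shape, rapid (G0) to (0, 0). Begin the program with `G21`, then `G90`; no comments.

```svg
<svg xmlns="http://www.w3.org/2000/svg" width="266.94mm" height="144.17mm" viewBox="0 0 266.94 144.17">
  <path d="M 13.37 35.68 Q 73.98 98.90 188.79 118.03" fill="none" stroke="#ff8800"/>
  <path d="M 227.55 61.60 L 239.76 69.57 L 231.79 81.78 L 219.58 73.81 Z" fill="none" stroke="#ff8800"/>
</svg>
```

1 u = 1 mm; y_m = 144.17 − y.

[1] `<path>` quadratic bezier, #ff8800→score S468 F2436: (13.37,108.49) → (39.78,84.97) → (70.53,64.97) → (105.61,48.50) → (145.03,35.56) → (188.79,26.14)

[2] `<path>` regular polygon, #ff8800→score S468 F2436: (227.55,82.57) → (239.76,74.60) → (231.79,62.39) → (219.58,70.36) → (227.55,82.57) (closed)

G21
G90
G0 X13.37 Y108.49
M4 S468
G1 X39.78 Y84.97 F2436
G1 X70.53 Y64.97
G1 X105.61 Y48.50
G1 X145.03 Y35.56
G1 X188.79 Y26.14
M5
G0 X227.55 Y82.57
M4 S468
G1 X239.76 Y74.60 F2436
G1 X231.79 Y62.39
G1 X219.58 Y70.36
G1 X227.55 Y82.57
M5
G0 X0.00 Y0.00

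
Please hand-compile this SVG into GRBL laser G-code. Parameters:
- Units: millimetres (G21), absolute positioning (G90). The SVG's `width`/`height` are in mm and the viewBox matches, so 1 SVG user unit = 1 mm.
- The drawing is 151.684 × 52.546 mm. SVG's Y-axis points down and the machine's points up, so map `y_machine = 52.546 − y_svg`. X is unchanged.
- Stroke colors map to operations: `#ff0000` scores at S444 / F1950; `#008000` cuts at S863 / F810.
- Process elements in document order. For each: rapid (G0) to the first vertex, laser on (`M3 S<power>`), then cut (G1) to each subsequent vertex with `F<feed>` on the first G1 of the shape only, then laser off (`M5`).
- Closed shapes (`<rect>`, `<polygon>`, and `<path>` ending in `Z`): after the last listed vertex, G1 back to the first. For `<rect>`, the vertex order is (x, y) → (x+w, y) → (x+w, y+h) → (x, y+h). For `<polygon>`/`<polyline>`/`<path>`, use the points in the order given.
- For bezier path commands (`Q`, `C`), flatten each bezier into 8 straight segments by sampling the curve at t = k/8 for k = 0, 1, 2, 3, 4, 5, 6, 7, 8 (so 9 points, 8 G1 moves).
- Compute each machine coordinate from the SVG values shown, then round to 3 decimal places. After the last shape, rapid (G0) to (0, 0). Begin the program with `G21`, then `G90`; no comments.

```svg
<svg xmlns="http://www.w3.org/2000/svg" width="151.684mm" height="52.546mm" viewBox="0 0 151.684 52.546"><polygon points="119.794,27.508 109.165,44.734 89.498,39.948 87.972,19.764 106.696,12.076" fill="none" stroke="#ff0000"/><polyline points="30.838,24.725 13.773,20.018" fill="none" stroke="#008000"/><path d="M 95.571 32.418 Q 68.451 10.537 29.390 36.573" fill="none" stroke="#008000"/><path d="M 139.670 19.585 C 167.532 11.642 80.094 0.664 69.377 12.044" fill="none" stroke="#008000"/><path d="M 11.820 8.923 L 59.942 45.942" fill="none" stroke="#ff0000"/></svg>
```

G21
G90
G0 X119.794 Y25.038
M3 S444
G1 X109.165 Y7.812 F1950
G1 X89.498 Y12.598
G1 X87.972 Y32.782
G1 X106.696 Y40.470
G1 X119.794 Y25.038
M5
G0 X30.838 Y27.821
M3 S863
G1 X13.773 Y32.528 F810
M5
G0 X95.571 Y20.128
M3 S863
G1 X88.604 Y24.850 F810
G1 X81.265 Y28.074
G1 X73.552 Y29.800
G1 X65.466 Y30.030
G1 X57.007 Y28.762
G1 X48.174 Y25.996
G1 X38.969 Y21.733
G1 X29.390 Y15.973
M5
G0 X139.670 Y32.961
M3 S863
G1 X145.089 Y36.032 F810
G1 X141.948 Y39.091
G1 X132.499 Y41.838
G1 X118.991 Y43.978
G1 X103.674 Y45.211
G1 X88.800 Y45.242
G1 X76.617 Y43.771
G1 X69.377 Y40.502
M5
G0 X11.820 Y43.623
M3 S444
G1 X59.942 Y6.604 F1950
M5
G0 X0.000 Y0.000

Since the viewBox matches the mm dimensions, user units are millimetres directly. The only transform is the Y-flip y_m = 52.546 − y_svg.

Shape 1 is a regular polygon drawn with `<polygon>`. Its stroke #ff0000 means score at S444, F1950. After flipping Y the toolpath is (119.794,25.038) → (109.165,7.812) → (89.498,12.598) → (87.972,32.782) → (106.696,40.470) → (119.794,25.038), returning to the start.

Shape 2 is a line segment drawn with `<polyline>`. Its stroke #008000 means cut at S863, F810. After flipping Y the toolpath is (30.838,27.821) → (13.773,32.528).

Shape 3 is a quadratic bezier drawn with `<path>`. Its stroke #008000 means cut at S863, F810. After flipping Y the toolpath is (95.571,20.128) → (88.604,24.850) → (81.265,28.074) → (73.552,29.800) → (65.466,30.030) → (57.007,28.762) → (48.174,25.996) → (38.969,21.733) → (29.390,15.973).

Shape 4 is a cubic bezier drawn with `<path>`. Its stroke #008000 means cut at S863, F810. After flipping Y the toolpath is (139.670,32.961) → (145.089,36.032) → (141.948,39.091) → (132.499,41.838) → (118.991,43.978) → (103.674,45.211) → (88.800,45.242) → (76.617,43.771) → (69.377,40.502).

Shape 5 is a line segment drawn with `<path>`. Its stroke #ff0000 means score at S444, F1950. After flipping Y the toolpath is (11.820,43.623) → (59.942,6.604).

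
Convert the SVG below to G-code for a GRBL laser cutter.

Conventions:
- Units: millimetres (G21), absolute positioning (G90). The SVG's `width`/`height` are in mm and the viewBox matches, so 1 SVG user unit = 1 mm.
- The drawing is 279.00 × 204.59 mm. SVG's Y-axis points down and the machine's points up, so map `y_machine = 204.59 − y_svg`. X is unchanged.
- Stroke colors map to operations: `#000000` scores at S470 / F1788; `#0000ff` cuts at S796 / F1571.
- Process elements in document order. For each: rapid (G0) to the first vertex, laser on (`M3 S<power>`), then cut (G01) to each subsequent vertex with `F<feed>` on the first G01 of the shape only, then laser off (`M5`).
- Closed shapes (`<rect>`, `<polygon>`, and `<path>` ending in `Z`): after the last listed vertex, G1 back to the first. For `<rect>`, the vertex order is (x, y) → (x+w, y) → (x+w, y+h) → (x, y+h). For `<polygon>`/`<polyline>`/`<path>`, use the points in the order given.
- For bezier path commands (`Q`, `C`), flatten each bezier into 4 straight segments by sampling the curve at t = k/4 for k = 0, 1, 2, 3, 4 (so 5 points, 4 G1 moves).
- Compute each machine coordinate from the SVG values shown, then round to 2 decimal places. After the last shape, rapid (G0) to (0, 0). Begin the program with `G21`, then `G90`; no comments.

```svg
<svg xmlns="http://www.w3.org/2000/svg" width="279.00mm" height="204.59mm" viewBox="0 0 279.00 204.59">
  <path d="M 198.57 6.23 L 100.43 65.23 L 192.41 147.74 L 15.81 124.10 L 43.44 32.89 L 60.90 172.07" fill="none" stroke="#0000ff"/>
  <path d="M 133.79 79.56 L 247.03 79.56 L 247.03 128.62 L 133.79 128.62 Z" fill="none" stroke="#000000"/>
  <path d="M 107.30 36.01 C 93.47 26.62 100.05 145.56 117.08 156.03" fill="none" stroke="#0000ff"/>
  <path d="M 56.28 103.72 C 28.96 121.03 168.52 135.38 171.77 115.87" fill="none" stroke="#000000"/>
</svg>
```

G21
G90
G0 X198.57 Y198.36
M3 S796
G01 X100.43 Y139.36 F1571
G01 X192.41 Y56.85
G01 X15.81 Y80.49
G01 X43.44 Y171.70
G01 X60.90 Y32.52
M5
G0 X133.79 Y125.03
M3 S470
G01 X247.03 Y125.03 F1788
G01 X247.03 Y75.97
G01 X133.79 Y75.97
G01 X133.79 Y125.03
M5
G0 X107.30 Y168.58
M3 S796
G01 X100.60 Y155.26 F1571
G01 X100.62 Y116.02
G01 X106.42 Y73.05
G01 X117.08 Y48.56
M5
G0 X56.28 Y100.87
M3 S470
G01 X62.34 Y88.93 F1788
G01 X102.56 Y80.99
G01 X148.51 Y79.95
G01 X171.77 Y88.72
M5
G0 X0.00 Y0.00

1 u = 1 mm; y_m = 204.59 − y.

[1] `<path>` open polyline, #0000ff→cut S796 F1571: (198.57,198.36) → (100.43,139.36) → (192.41,56.85) → (15.81,80.49) → (43.44,171.70) → (60.90,32.52)

[2] `<path>` rectangle, #000000→score S470 F1788: (133.79,125.03) → (247.03,125.03) → (247.03,75.97) → (133.79,75.97) → (133.79,125.03) (closed)

[3] `<path>` cubic bezier, #0000ff→cut S796 F1571: (107.30,168.58) → (100.60,155.26) → (100.62,116.02) → (106.42,73.05) → (117.08,48.56)

[4] `<path>` cubic bezier, #000000→score S470 F1788: (56.28,100.87) → (62.34,88.93) → (102.56,80.99) → (148.51,79.95) → (171.77,88.72)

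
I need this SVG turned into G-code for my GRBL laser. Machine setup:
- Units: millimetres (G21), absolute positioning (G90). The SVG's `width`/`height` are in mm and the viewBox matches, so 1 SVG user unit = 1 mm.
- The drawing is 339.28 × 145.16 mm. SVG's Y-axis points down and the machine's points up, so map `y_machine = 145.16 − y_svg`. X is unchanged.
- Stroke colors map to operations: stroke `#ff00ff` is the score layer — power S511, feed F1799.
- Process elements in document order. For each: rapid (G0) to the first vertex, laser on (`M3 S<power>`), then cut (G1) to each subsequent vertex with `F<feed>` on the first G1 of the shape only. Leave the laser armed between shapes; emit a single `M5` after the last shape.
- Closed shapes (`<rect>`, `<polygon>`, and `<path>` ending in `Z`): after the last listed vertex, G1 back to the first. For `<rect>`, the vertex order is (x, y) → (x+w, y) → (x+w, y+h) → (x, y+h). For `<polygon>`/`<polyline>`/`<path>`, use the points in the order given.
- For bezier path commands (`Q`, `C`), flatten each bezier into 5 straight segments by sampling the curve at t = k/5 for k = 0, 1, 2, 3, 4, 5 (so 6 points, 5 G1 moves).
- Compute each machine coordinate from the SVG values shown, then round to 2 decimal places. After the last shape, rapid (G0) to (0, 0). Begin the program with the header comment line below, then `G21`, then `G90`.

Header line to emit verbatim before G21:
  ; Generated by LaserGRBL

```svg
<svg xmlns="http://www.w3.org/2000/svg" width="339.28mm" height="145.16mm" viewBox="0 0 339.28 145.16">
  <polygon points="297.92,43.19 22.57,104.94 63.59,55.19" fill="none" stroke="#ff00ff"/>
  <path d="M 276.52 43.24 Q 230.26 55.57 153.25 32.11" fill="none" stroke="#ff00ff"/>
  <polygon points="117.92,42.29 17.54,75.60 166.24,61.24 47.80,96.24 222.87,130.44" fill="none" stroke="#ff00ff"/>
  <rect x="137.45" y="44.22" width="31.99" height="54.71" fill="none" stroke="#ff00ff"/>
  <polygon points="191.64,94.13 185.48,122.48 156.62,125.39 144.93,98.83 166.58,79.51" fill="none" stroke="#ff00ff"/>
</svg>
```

viewBox `0 0 339.28 145.16` with mm width/height → 1 unit = 1 mm. Flip: y_m = 145.16 − y_svg.

**Shape 1** — `<polygon>` closed polygon, stroke `#ff00ff` → score (S511, F1799). Machine vertices: (297.92,101.97) → (22.57,40.22) → (63.59,89.97) → (297.92,101.97). Closed: final G1 returns to the first vertex.

**Shape 2** — `<path>` quadratic bezier, stroke `#ff00ff` → score (S511, F1799). Control points (SVG): P0=(276.52,43.24), P1=(230.26,55.57), P2=(153.25,32.11); sampled at t=k/5. Machine vertices: (276.52,101.92) → (256.79,98.42) → (234.59,97.78) → (209.94,100.01) → (182.82,105.10) → (153.25,113.05). Open path.

**Shape 3** — `<polygon>` closed polygon, stroke `#ff00ff` → score (S511, F1799). Machine vertices: (117.92,102.87) → (17.54,69.56) → (166.24,83.92) → (47.80,48.92) → (222.87,14.72) → (117.92,102.87). Closed: final G1 returns to the first vertex.

**Shape 4** — `<rect>` rectangle, stroke `#ff00ff` → score (S511, F1799). Machine vertices: (137.45,100.94) → (169.44,100.94) → (169.44,46.23) → (137.45,46.23) → (137.45,100.94). Closed: final G1 returns to the first vertex.

**Shape 5** — `<polygon>` regular polygon, stroke `#ff00ff` → score (S511, F1799). Machine vertices: (191.64,51.03) → (185.48,22.68) → (156.62,19.77) → (144.93,46.33) → (166.58,65.65) → (191.64,51.03). Closed: final G1 returns to the first vertex.

; Generated by LaserGRBL
G21
G90
G0 X297.92 Y101.97
M3 S511
G1 X22.57 Y40.22 F1799
G1 X63.59 Y89.97
G1 X297.92 Y101.97
G0 X276.52 Y101.92
M3 S511
G1 X256.79 Y98.42 F1799
G1 X234.59 Y97.78
G1 X209.94 Y100.01
G1 X182.82 Y105.10
G1 X153.25 Y113.05
G0 X117.92 Y102.87
M3 S511
G1 X17.54 Y69.56 F1799
G1 X166.24 Y83.92
G1 X47.80 Y48.92
G1 X222.87 Y14.72
G1 X117.92 Y102.87
G0 X137.45 Y100.94
M3 S511
G1 X169.44 Y100.94 F1799
G1 X169.44 Y46.23
G1 X137.45 Y46.23
G1 X137.45 Y100.94
G0 X191.64 Y51.03
M3 S511
G1 X185.48 Y22.68 F1799
G1 X156.62 Y19.77
G1 X144.93 Y46.33
G1 X166.58 Y65.65
G1 X191.64 Y51.03
M5
G0 X0.00 Y0.00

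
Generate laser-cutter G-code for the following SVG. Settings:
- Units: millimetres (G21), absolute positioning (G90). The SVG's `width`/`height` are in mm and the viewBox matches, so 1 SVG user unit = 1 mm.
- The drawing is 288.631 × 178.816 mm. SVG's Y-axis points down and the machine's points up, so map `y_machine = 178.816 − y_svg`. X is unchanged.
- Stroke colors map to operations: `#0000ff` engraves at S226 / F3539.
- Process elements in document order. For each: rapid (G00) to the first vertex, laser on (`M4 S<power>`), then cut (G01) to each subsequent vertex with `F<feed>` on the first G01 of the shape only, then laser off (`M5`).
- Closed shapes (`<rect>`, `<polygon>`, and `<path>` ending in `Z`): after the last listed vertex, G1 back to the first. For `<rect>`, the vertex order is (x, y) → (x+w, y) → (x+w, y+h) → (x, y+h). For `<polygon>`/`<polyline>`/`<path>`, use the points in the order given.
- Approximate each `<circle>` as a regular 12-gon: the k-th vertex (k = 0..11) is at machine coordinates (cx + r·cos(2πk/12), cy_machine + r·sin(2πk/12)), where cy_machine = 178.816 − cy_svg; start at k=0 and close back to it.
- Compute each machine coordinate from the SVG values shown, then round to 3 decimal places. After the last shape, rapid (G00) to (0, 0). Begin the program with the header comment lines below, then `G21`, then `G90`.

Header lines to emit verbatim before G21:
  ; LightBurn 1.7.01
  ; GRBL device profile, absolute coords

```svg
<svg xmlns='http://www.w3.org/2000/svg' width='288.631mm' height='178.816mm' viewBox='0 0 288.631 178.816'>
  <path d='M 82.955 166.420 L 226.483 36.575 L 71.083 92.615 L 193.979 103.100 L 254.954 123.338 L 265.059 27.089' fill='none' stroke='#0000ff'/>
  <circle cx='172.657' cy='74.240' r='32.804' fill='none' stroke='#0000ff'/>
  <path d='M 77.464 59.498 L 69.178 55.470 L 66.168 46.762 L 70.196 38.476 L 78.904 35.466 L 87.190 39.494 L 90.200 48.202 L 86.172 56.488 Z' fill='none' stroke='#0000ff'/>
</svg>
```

1 u = 1 mm; y_m = 178.816 − y.

[1] `<path>` open polyline, #0000ff→engrave S226 F3539: (82.955,12.396) → (226.483,142.241) → (71.083,86.201) → (193.979,75.716) → (254.954,55.478) → (265.059,151.727)

[2] `<circle>` circle, #0000ff→engrave S226 F3539: (205.461,104.576) → (201.066,120.978) → (189.059,132.985) → (172.657,137.380) → (156.255,132.985) → (144.248,120.978) → (139.853,104.576) → (144.248,88.174) → (156.255,76.167) → (172.657,71.772) → (189.059,76.167) → (201.066,88.174) → (205.461,104.576) (closed)

[3] `<path>` regular polygon, #0000ff→engrave S226 F3539: (77.464,119.318) → (69.178,123.346) → (66.168,132.054) → (70.196,140.340) → (78.904,143.350) → (87.190,139.322) → (90.200,130.614) → (86.172,122.328) → (77.464,119.318) (closed)

; LightBurn 1.7.01
; GRBL device profile, absolute coords
G21
G90
G00 X82.955 Y12.396
M4 S226
G01 X226.483 Y142.241 F3539
G01 X71.083 Y86.201
G01 X193.979 Y75.716
G01 X254.954 Y55.478
G01 X265.059 Y151.727
M5
G00 X205.461 Y104.576
M4 S226
G01 X201.066 Y120.978 F3539
G01 X189.059 Y132.985
G01 X172.657 Y137.380
G01 X156.255 Y132.985
G01 X144.248 Y120.978
G01 X139.853 Y104.576
G01 X144.248 Y88.174
G01 X156.255 Y76.167
G01 X172.657 Y71.772
G01 X189.059 Y76.167
G01 X201.066 Y88.174
G01 X205.461 Y104.576
M5
G00 X77.464 Y119.318
M4 S226
G01 X69.178 Y123.346 F3539
G01 X66.168 Y132.054
G01 X70.196 Y140.340
G01 X78.904 Y143.350
G01 X87.190 Y139.322
G01 X90.200 Y130.614
G01 X86.172 Y122.328
G01 X77.464 Y119.318
M5
G00 X0.000 Y0.000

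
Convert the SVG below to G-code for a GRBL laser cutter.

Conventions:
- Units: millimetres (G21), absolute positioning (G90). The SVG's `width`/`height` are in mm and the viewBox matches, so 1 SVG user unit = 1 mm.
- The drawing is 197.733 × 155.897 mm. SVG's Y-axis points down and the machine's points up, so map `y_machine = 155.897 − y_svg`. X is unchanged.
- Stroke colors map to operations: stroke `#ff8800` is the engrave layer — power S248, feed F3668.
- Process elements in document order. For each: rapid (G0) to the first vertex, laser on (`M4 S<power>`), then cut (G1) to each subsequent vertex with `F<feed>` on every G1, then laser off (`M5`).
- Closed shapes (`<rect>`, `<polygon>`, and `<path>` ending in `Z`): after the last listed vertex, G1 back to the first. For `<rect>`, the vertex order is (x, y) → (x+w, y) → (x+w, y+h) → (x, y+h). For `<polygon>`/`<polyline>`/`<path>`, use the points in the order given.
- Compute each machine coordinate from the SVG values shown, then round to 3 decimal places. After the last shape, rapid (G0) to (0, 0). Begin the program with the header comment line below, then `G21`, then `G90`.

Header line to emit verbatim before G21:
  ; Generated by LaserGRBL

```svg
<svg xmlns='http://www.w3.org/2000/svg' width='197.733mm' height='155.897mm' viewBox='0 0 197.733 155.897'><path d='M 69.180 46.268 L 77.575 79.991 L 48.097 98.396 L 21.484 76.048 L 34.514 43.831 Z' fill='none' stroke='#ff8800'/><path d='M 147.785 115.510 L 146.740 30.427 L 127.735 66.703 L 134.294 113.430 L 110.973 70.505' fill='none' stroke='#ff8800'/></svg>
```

; Generated by LaserGRBL
G21
G90
G0 X69.180 Y109.629
M4 S248
G1 X77.575 Y75.906 F3668
G1 X48.097 Y57.501 F3668
G1 X21.484 Y79.849 F3668
G1 X34.514 Y112.066 F3668
G1 X69.180 Y109.629 F3668
M5
G0 X147.785 Y40.387
M4 S248
G1 X146.740 Y125.470 F3668
G1 X127.735 Y89.194 F3668
G1 X134.294 Y42.467 F3668
G1 X110.973 Y85.392 F3668
M5
G0 X0.000 Y0.000

Since the viewBox matches the mm dimensions, user units are millimetres directly. The only transform is the Y-flip y_m = 155.897 − y_svg.

Shape 1 is a regular polygon drawn with `<path>`. Its stroke #ff8800 means engrave at S248, F3668. After flipping Y the toolpath is (69.180,109.629) → (77.575,75.906) → (48.097,57.501) → (21.484,79.849) → (34.514,112.066) → (69.180,109.629), returning to the start.

Shape 2 is a open polyline drawn with `<path>`. Its stroke #ff8800 means engrave at S248, F3668. After flipping Y the toolpath is (147.785,40.387) → (146.740,125.470) → (127.735,89.194) → (134.294,42.467) → (110.973,85.392).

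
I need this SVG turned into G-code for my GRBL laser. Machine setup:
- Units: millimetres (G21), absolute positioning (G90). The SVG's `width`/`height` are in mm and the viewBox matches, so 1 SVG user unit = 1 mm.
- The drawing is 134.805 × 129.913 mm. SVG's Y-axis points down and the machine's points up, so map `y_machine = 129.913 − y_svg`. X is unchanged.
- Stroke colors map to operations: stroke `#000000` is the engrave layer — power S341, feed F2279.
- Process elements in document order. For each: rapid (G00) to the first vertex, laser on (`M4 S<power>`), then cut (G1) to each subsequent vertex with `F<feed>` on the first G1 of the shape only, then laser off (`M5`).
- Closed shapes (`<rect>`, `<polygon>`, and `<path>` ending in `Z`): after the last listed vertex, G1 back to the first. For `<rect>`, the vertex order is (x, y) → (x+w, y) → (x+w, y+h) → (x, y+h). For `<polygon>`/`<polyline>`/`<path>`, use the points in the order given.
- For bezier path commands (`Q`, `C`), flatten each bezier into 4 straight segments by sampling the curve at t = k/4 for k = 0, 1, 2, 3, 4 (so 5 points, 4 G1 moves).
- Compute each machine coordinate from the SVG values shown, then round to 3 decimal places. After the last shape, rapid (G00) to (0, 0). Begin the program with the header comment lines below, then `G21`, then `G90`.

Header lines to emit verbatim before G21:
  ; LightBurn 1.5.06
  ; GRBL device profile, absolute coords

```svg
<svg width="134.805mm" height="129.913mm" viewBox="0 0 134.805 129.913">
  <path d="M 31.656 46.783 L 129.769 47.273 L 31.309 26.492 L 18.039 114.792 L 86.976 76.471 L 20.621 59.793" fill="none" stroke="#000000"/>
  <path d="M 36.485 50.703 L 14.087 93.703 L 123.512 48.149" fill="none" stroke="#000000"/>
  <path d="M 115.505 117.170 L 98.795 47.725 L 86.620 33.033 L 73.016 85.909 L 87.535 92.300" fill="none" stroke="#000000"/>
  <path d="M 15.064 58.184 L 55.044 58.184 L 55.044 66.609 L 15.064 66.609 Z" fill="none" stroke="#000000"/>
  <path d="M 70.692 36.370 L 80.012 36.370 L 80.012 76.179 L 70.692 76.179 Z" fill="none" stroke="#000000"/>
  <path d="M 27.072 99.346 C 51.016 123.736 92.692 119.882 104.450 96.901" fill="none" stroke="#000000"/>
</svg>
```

1 u = 1 mm; y_m = 129.913 − y.

[1] `<path>` open polyline, #000000→engrave S341 F2279: (31.656,83.130) → (129.769,82.640) → (31.309,103.421) → (18.039,15.121) → (86.976,53.442) → (20.621,70.120)

[2] `<path>` open polyline, #000000→engrave S341 F2279: (36.485,79.210) → (14.087,36.210) → (123.512,81.764)

[3] `<path>` open polyline, #000000→engrave S341 F2279: (115.505,12.743) → (98.795,82.188) → (86.620,96.880) → (73.016,44.004) → (87.535,37.613)

[4] `<path>` rectangle, #000000→engrave S341 F2279: (15.064,71.729) → (55.044,71.729) → (55.044,63.304) → (15.064,63.304) → (15.064,71.729) (closed)

[5] `<path>` rectangle, #000000→engrave S341 F2279: (70.692,93.543) → (80.012,93.543) → (80.012,53.734) → (70.692,53.734) → (70.692,93.543) (closed)

[6] `<path>` cubic bezier, #000000→engrave S341 F2279: (27.072,30.567) → (47.610,17.428) → (70.331,14.025) → (90.766,19.505) → (104.450,33.012)

; LightBurn 1.5.06
; GRBL device profile, absolute coords
G21
G90
G00 X31.656 Y83.130
M4 S341
G1 X129.769 Y82.640 F2279
G1 X31.309 Y103.421
G1 X18.039 Y15.121
G1 X86.976 Y53.442
G1 X20.621 Y70.120
M5
G00 X36.485 Y79.210
M4 S341
G1 X14.087 Y36.210 F2279
G1 X123.512 Y81.764
M5
G00 X115.505 Y12.743
M4 S341
G1 X98.795 Y82.188 F2279
G1 X86.620 Y96.880
G1 X73.016 Y44.004
G1 X87.535 Y37.613
M5
G00 X15.064 Y71.729
M4 S341
G1 X55.044 Y71.729 F2279
G1 X55.044 Y63.304
G1 X15.064 Y63.304
G1 X15.064 Y71.729
M5
G00 X70.692 Y93.543
M4 S341
G1 X80.012 Y93.543 F2279
G1 X80.012 Y53.734
G1 X70.692 Y53.734
G1 X70.692 Y93.543
M5
G00 X27.072 Y30.567
M4 S341
G1 X47.610 Y17.428 F2279
G1 X70.331 Y14.025
G1 X90.766 Y19.505
G1 X104.450 Y33.012
M5
G00 X0.000 Y0.000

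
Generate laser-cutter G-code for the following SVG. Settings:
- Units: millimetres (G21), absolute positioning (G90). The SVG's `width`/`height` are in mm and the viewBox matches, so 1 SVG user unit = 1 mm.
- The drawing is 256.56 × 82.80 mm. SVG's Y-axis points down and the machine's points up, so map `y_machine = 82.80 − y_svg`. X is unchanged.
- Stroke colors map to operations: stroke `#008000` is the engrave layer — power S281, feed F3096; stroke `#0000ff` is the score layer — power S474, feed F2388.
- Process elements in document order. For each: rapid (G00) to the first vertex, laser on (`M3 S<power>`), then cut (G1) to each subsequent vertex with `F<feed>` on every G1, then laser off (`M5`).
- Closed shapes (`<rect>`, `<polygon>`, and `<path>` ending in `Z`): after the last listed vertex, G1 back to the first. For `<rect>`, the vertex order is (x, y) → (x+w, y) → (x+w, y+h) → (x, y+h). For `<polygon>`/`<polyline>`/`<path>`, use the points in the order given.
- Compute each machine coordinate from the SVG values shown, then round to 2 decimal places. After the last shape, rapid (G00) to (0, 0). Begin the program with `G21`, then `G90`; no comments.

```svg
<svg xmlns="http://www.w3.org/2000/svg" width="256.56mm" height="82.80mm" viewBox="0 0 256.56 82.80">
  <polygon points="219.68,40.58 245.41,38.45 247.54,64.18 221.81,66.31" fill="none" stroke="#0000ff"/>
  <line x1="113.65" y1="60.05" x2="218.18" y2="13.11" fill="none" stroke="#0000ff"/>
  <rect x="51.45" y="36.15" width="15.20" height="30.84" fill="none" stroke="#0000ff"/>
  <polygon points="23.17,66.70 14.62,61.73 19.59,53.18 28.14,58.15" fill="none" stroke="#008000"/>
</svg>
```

viewBox `0 0 256.56 82.80` with mm width/height → 1 unit = 1 mm. Flip: y_m = 82.80 − y_svg.

**Shape 1** — `<polygon>` regular polygon, stroke `#0000ff` → score (S474, F2388). Machine vertices: (219.68,42.22) → (245.41,44.35) → (247.54,18.62) → (221.81,16.49) → (219.68,42.22). Closed: final G1 returns to the first vertex.

**Shape 2** — `<line>` line segment, stroke `#0000ff` → score (S474, F2388). Machine vertices: (113.65,22.75) → (218.18,69.69). Open path.

**Shape 3** — `<rect>` rectangle, stroke `#0000ff` → score (S474, F2388). Machine vertices: (51.45,46.65) → (66.65,46.65) → (66.65,15.81) → (51.45,15.81) → (51.45,46.65). Closed: final G1 returns to the first vertex.

**Shape 4** — `<polygon>` regular polygon, stroke `#008000` → engrave (S281, F3096). Machine vertices: (23.17,16.10) → (14.62,21.07) → (19.59,29.62) → (28.14,24.65) → (23.17,16.10). Closed: final G1 returns to the first vertex.

G21
G90
G00 X219.68 Y42.22
M3 S474
G1 X245.41 Y44.35 F2388
G1 X247.54 Y18.62 F2388
G1 X221.81 Y16.49 F2388
G1 X219.68 Y42.22 F2388
M5
G00 X113.65 Y22.75
M3 S474
G1 X218.18 Y69.69 F2388
M5
G00 X51.45 Y46.65
M3 S474
G1 X66.65 Y46.65 F2388
G1 X66.65 Y15.81 F2388
G1 X51.45 Y15.81 F2388
G1 X51.45 Y46.65 F2388
M5
G00 X23.17 Y16.10
M3 S281
G1 X14.62 Y21.07 F3096
G1 X19.59 Y29.62 F3096
G1 X28.14 Y24.65 F3096
G1 X23.17 Y16.10 F3096
M5
G00 X0.00 Y0.00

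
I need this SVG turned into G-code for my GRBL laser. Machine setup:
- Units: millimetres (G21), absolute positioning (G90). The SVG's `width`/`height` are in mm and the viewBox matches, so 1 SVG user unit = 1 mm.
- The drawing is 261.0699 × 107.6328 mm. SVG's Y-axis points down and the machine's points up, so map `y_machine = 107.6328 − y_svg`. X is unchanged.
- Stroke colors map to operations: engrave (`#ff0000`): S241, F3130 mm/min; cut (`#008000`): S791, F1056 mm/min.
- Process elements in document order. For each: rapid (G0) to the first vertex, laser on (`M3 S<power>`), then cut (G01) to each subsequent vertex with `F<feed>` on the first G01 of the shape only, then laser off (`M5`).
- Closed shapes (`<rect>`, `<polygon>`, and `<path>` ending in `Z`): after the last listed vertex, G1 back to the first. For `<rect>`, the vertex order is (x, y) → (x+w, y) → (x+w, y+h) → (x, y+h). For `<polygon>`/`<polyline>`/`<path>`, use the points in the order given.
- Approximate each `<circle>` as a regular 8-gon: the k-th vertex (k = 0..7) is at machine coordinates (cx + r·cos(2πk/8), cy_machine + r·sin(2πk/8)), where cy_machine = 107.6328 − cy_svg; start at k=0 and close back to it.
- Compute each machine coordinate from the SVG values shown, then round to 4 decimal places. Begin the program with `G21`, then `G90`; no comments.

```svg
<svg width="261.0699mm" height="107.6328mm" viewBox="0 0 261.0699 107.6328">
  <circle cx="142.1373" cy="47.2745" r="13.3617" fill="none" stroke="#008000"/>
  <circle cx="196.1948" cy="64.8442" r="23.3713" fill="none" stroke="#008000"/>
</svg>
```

G21
G90
G0 X155.4990 Y60.3583
M3 S791
G01 X151.5854 Y69.8064 F1056
G01 X142.1373 Y73.7200
G01 X132.6892 Y69.8064
G01 X128.7756 Y60.3583
G01 X132.6892 Y50.9102
G01 X142.1373 Y46.9966
G01 X151.5854 Y50.9102
G01 X155.4990 Y60.3583
M5
G0 X219.5661 Y42.7886
M3 S791
G01 X212.7208 Y59.3146 F1056
G01 X196.1948 Y66.1599
G01 X179.6688 Y59.3146
G01 X172.8235 Y42.7886
G01 X179.6688 Y26.2626
G01 X196.1948 Y19.4173
G01 X212.7208 Y26.2626
G01 X219.5661 Y42.7886
M5

1 u = 1 mm; y_m = 107.6328 − y.

[1] `<circle>` circle, #008000→cut S791 F1056: (155.4990,60.3583) → (151.5854,69.8064) → (142.1373,73.7200) → (132.6892,69.8064) → (128.7756,60.3583) → (132.6892,50.9102) → (142.1373,46.9966) → (151.5854,50.9102) → (155.4990,60.3583) (closed)

[2] `<circle>` circle, #008000→cut S791 F1056: (219.5661,42.7886) → (212.7208,59.3146) → (196.1948,66.1599) → (179.6688,59.3146) → (172.8235,42.7886) → (179.6688,26.2626) → (196.1948,19.4173) → (212.7208,26.2626) → (219.5661,42.7886) (closed)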